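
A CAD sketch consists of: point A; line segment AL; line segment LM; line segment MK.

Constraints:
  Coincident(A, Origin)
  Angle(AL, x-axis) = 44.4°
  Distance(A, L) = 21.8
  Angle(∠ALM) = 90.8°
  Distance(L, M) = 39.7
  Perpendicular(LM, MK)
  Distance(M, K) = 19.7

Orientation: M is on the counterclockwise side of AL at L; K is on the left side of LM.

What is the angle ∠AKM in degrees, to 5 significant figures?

93.002°

A is at the origin; AL runs at 44.4° with length 21.8, so L = 21.8·(cos 44.4°, sin 44.4°) = (15.576, 15.253). ∠ALM = 90.8°, so LM runs at 44.4° + (180° − 90.8°) = 133.60° from the x-axis; with |LM| = 39.7, M = L + 39.7·(cos 133.60°, sin 133.60°) = (-11.802, 44.002). LM is perpendicular to MK; with |MK| = 19.7 on the left of LM, K = M + 19.7·(-0.72417, -0.68962) = (-26.069, 30.417). Then cos ∠AKM = KA·KM / (|KA||KM|), giving 93.002°.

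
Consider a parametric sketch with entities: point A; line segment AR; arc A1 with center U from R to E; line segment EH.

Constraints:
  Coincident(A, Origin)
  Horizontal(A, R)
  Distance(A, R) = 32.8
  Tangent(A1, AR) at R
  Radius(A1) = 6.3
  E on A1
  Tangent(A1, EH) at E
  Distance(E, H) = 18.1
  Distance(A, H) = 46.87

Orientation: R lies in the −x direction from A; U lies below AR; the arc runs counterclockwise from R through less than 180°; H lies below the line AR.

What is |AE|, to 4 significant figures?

39.53

Checks: A.y = 0.00, R.y = 0.00 ✓; |UE| = 6.300 ✓; ∠(UE, EH) = 90.00° ✓; |EH| = 18.10 ✓; |AH| = 46.87 ✓.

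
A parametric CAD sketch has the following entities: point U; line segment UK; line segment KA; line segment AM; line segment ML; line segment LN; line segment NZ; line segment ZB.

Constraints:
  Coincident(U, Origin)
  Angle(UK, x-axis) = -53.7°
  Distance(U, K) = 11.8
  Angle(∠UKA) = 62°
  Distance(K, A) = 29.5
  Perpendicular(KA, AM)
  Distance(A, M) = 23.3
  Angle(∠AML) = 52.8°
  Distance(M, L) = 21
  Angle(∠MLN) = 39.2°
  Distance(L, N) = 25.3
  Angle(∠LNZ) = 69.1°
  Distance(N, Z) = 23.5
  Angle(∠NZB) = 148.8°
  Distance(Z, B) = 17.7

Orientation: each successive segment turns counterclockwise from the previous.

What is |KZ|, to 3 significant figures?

44.1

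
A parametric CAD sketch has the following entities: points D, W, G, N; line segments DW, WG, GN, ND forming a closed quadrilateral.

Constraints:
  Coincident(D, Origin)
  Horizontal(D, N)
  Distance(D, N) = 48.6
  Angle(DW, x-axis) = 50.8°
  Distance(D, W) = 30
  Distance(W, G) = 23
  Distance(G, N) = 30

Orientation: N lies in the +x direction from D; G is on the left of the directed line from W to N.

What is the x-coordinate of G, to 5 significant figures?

41.210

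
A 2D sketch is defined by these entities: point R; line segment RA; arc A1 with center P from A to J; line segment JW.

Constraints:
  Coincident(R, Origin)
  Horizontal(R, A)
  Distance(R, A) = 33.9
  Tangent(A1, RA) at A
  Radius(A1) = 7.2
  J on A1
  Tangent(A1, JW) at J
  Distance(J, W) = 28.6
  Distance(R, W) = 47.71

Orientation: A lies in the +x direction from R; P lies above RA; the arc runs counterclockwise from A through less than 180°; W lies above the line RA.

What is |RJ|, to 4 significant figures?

41.79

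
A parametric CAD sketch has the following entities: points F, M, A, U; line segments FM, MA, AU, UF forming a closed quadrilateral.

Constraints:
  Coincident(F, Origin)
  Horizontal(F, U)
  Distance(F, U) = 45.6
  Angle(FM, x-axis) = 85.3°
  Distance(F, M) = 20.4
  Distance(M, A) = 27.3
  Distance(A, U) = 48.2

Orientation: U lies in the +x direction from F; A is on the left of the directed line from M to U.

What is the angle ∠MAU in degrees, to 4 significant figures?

74.00°

F is at the origin; F and U share the same y with |FU| = 45.6 and U in +x, so U = (45.6, 0). FM runs at 85.3° with |FM| = 20.4, so M = (1.672, 20.33). A is determined by |MA| = 27.3 and |AU| = 48.2 together: it lies at the intersection of circle(M, 27.3) and circle(U, 48.2). With |MU| = 48.41, the foot of the radical line on MU is 7.903 from M and the perpendicular offset is √(27.3² − 7.903²) = 26.13. Taking the left-of-MU solution: A = (19.82, 40.73).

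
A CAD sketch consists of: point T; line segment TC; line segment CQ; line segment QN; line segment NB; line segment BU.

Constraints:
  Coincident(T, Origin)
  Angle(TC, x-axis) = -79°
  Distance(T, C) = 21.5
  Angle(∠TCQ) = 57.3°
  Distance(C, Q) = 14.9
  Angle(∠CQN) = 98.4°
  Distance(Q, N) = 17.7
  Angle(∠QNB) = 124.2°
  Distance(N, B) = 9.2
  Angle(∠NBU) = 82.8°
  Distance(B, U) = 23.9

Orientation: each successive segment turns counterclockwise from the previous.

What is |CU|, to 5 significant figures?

5.2836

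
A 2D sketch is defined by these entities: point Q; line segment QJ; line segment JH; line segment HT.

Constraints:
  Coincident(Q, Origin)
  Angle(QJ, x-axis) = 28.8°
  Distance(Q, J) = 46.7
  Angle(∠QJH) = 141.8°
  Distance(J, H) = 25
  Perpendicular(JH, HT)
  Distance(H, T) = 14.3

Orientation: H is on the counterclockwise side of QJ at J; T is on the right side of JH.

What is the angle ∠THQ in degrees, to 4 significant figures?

115.1°

∠QJH = 141.8°, so JH runs at 28.8° + (180° − 141.8°) = 67.00° from the x-axis; with |JH| = 25.0, H = J + 25.0·(cos 67.00°, sin 67.00°) = (50.69, 45.51). The perpendicularity gives HT at right angles to JH; with |HT| = 14.3 on the right of JH, T = H + 14.3·(0.9205, -0.3907) = (63.86, 39.92). Then cos ∠THQ = HT·HQ / (|HT||HQ|), giving 115.1°.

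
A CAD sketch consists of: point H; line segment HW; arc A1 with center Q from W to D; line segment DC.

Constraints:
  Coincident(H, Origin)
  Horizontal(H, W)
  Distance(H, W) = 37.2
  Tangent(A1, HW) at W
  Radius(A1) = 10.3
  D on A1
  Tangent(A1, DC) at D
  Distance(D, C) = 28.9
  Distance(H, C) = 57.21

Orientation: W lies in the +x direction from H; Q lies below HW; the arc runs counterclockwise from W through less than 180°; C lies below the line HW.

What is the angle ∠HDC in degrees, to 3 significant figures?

143°

Checks: H = (0.00, 0.00) ✓; |HW| = 37.20 ✓; |QD| = 10.30 ✓; ∠(QD, DC) = 90.00° ✓; |DC| = 28.90 ✓; |HC| = 57.21 ✓.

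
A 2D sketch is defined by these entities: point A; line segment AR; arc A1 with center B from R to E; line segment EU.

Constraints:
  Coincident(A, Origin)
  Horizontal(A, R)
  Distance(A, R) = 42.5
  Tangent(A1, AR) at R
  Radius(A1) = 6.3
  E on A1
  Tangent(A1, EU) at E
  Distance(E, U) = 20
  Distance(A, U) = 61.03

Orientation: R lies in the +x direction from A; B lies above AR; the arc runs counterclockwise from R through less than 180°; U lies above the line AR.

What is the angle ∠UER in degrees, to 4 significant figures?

148.5°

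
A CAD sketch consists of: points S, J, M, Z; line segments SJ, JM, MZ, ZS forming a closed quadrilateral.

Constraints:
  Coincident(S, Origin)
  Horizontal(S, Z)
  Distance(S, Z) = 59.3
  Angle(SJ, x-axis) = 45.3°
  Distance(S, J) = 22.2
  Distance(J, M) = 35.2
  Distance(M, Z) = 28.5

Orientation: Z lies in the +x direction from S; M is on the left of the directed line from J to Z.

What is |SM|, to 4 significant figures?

55.85

Checks: |JM| = 35.20 ✓; |MZ| = 28.50 ✓.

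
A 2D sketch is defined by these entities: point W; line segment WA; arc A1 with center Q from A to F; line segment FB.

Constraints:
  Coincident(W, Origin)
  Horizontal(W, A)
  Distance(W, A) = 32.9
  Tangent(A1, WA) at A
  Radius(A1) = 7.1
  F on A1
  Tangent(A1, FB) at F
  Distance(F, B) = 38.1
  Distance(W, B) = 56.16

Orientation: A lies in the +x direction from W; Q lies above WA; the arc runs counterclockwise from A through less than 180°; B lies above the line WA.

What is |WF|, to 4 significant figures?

40.76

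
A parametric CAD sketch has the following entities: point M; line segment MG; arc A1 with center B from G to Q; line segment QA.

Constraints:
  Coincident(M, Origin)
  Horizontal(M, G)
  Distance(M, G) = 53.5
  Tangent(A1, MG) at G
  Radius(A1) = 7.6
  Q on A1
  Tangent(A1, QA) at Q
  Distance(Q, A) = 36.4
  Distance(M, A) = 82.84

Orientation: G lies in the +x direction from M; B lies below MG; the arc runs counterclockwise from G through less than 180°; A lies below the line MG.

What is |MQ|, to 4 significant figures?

49.65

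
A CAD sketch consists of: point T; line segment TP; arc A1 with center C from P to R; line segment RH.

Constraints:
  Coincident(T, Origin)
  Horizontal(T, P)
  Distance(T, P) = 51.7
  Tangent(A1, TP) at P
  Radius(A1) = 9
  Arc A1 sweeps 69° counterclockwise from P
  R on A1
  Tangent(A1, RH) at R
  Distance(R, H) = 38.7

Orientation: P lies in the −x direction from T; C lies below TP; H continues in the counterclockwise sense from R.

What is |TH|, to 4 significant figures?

85.02

On A1, P sits at bearing 90° from C; a 69° counterclockwise sweep puts R at bearing 159°, so R = C + 9.0·(cos 159°, sin 159°) = (-60.10, -5.775). The tangent condition forces CR to be normal to RH, so RH runs along (−sin 159°, cos 159°); with |RH| = 38.7, H = (-73.97, -41.90). Then |TH| = |H − T| = 85.02.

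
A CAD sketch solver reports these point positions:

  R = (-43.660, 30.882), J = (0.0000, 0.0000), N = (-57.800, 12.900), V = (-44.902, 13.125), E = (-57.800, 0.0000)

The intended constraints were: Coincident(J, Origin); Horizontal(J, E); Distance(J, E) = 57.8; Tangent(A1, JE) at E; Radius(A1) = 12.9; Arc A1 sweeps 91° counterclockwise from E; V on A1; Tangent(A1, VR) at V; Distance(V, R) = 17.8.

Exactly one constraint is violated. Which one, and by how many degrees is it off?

Tangent(A1, VR) at V — off by 5.00°.

J = (0.00, 0.00) ✓; J.y = 0.00, E.y = 0.00 ✓; |JE| = 57.80 ✓; ∠(NE, EJ) = 90.00° ✓; |NE| = 12.90 ✓; bearing(N→V) − bearing(N→E) = 91.00° ✓; |NV| = 12.90 ✓; ∠(NV, VR) = 95.00° ✗; |VR| = 17.80 ✓.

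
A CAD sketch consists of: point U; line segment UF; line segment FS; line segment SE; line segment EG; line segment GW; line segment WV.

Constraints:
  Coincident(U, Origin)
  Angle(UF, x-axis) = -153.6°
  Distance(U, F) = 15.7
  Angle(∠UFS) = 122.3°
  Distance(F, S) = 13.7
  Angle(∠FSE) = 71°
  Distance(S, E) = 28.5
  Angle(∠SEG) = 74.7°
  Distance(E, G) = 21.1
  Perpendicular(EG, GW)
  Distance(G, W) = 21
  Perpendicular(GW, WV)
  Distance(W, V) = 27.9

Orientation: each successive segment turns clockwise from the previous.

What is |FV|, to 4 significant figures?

25.67

EG is perpendicular to GW, so GW runs at -155.6°; with |GW| = 21.0, W = (-14.25, -9.549). GW ⟂ WV, so WV runs at 114.4°; with |WV| = 27.9, V = (-25.77, 15.86). Then |FV| = |V − F| = 25.67.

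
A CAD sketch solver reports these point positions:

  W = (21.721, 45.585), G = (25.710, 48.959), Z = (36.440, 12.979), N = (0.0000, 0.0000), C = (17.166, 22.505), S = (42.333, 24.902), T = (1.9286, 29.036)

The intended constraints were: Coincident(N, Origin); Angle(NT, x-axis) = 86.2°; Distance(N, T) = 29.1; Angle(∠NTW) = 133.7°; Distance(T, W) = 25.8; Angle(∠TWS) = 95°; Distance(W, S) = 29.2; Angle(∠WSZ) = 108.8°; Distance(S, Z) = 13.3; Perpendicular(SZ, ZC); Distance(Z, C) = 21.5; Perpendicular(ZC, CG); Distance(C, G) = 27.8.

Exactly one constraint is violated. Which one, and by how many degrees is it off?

Perpendicular(ZC, CG) — off by 8.40°.

N = (0.00, 0.00) ✓; NT at 86.20° ✓; |NT| = 29.10 ✓; ∠NTW = 133.7° ✓; |TW| = 25.80 ✓; ∠TWS = 95.00° ✓; |WS| = 29.20 ✓; ∠WSZ = 108.8° ✓; |SZ| = 13.30 ✓; ∠(SZ, ZC) = 90.00° ✓; |ZC| = 21.50 ✓; ∠(ZC, CG) = 81.60° ✗; |CG| = 27.80 ✓.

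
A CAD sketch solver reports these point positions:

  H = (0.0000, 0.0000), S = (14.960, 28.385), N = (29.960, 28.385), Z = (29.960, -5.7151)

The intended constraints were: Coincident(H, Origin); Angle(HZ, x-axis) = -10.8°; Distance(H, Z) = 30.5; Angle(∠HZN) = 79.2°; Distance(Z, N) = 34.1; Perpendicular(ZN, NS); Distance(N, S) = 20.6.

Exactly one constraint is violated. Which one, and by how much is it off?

Distance(N, S) = 20.6 — off by 5.60.

H = (0.00, 0.00) ✓; HZ at -10.80° ✓; |HZ| = 30.50 ✓; ∠HZN = 79.20° ✓; |ZN| = 34.10 ✓; ∠(ZN, NS) = 90.00° ✓; |NS| = 15.00 ✗.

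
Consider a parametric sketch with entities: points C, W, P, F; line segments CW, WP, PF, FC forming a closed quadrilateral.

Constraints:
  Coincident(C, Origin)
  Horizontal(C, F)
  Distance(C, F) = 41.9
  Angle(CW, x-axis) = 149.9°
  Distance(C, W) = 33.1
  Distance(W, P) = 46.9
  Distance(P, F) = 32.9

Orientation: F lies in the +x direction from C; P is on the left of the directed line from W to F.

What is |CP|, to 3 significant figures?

28.7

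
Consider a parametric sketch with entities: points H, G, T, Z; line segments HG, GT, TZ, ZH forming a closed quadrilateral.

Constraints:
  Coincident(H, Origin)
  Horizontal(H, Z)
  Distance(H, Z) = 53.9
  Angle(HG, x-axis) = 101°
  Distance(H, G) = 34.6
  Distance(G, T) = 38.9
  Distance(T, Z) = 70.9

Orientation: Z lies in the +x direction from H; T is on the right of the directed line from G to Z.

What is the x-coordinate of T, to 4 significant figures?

-16.91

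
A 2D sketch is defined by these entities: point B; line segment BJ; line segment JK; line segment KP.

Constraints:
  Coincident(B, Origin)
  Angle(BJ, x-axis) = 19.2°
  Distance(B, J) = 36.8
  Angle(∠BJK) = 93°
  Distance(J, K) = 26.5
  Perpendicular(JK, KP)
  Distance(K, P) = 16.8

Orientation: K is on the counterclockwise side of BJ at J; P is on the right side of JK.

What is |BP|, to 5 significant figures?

60.627

B is at the origin; BJ runs at 19.2° with length 36.8, so J = 36.8·(cos 19.2°, sin 19.2°) = (34.753, 12.102). ∠BJK = 93.0°, so JK runs at 19.2° + (180° − 93.0°) = 106.20° from the x-axis; with |JK| = 26.5, K = J + 26.5·(cos 106.20°, sin 106.20°) = (27.360, 37.550). The perpendicularity gives KP at right angles to JK; with |KP| = 16.8 on the right of JK, P = K + 16.8·(0.96029, 0.27899) = (43.493, 42.237). Then |BP| = |P − B| = 60.627.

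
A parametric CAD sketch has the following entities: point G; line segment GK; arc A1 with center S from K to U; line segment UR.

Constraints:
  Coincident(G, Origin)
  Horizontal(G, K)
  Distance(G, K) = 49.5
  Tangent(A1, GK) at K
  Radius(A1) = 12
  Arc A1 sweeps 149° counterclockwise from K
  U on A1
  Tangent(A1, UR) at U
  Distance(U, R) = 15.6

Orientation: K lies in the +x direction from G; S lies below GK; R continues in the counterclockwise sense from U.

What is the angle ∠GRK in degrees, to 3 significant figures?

48.5°

On A1, K sits at bearing 90° from S; a 149° counterclockwise sweep puts U at bearing 239°, so U = S + 12.0·(cos 239°, sin 239°) = (43.3, -22.3). Tangency of A1 to UR means the radius SU is perpendicular to UR, so UR runs along (−sin 239°, cos 239°); with |UR| = 15.6, R = (56.7, -30.3). Then cos ∠GRK = RG·RK / (|RG||RK|), giving 48.5°.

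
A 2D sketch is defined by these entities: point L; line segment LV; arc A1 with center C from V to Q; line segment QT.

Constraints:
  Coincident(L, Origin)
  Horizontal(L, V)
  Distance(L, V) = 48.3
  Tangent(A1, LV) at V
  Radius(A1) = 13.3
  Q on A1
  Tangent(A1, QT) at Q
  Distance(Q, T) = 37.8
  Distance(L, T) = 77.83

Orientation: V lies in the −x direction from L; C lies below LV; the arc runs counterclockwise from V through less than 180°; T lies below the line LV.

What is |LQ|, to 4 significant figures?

63.25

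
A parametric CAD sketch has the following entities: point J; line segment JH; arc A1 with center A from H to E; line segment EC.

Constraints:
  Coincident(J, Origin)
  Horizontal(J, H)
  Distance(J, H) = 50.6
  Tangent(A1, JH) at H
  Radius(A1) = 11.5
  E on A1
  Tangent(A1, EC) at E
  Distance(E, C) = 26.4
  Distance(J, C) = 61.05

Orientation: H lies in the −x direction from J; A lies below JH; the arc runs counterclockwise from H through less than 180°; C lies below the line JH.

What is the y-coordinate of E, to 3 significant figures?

-17.7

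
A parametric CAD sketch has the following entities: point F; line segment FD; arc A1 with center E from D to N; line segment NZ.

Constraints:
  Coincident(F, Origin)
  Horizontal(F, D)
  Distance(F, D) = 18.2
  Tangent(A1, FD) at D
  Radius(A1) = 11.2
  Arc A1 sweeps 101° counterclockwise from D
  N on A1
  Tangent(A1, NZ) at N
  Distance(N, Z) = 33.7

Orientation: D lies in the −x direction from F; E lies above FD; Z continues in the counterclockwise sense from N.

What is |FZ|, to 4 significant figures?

48.38

F is at the origin; FD is horizontal with |FD| = 18.2 and D on the −x side, so D = (-18.20, 0.000). Since A1 is tangent to FD there, ED ⟂ FD, so E = D + (0, 11.2) = (-18.20, 11.20). On A1, D sits at bearing -90° from E; a 101° counterclockwise sweep puts N at bearing 11°, so N = E + 11.2·(cos 11°, sin 11°) = (-7.206, 13.34). The tangent condition forces EN to be normal to NZ, so NZ runs along (−sin 11°, cos 11°); with |NZ| = 33.7, Z = (-13.64, 46.42). Then |FZ| = |Z − F| = 48.38.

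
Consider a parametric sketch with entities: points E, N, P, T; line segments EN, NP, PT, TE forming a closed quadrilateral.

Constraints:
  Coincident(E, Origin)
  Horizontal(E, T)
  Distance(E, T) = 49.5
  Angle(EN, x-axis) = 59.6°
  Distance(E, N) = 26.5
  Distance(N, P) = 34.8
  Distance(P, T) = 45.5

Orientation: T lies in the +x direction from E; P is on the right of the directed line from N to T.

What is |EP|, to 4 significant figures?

12.23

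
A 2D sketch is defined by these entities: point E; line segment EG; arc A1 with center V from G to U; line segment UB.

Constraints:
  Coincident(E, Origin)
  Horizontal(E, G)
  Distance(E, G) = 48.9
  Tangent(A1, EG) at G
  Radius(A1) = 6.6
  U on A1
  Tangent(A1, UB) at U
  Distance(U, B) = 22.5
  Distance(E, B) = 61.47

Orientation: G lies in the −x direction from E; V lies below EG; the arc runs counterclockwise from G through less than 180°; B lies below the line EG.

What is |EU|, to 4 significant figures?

55.93

Checks: |VU| = 6.600 ✓; ∠(VU, UB) = 90.00° ✓; |UB| = 22.50 ✓; |EB| = 61.47 ✓.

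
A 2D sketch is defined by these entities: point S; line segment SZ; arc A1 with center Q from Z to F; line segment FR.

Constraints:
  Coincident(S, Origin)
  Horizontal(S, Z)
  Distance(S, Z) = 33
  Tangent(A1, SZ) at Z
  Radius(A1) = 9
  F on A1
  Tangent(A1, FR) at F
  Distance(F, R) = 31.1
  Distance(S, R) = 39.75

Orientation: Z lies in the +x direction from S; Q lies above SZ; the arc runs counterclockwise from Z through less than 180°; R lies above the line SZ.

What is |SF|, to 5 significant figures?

42.048

S is at the origin; S and Z share the same y with |SZ| = 33.0 and Z on the +x side, so Z = (33.000, 0.0000). A1 meets SZ tangentially, so QZ is at right angles to SZ, so Q = Z + (0, 9) = (33.000, 9.0000). Since QF ⟂ FR (tangency), |QR| = √(9.0² + 31.1²) = 32.376 regardless of where F sits on A1. So R lies on both circle(S, 39.75) and circle(Q, 32.376); the above-SZ intersection is R = (15.843, 36.456). F is the foot of the tangent from R: F = (39.006, 15.703).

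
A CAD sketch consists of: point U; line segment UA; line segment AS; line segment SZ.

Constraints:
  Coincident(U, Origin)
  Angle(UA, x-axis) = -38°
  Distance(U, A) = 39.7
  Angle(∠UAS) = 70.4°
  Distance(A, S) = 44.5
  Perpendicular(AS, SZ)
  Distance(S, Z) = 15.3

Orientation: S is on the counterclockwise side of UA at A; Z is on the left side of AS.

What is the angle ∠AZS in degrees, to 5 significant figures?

71.026°

U is at the origin; UA runs at -38.0° with length 39.7, so A = 39.7·(cos -38.0°, sin -38.0°) = (31.284, -24.442). ∠UAS = 70.4°, so AS runs at -38.0° + (180° − 70.4°) = 71.600° from the x-axis; with |AS| = 44.5, S = A + 44.5·(cos 71.600°, sin 71.600°) = (45.330, 17.783). AS ⟂ SZ; with |SZ| = 15.3 on the left of AS, Z = S + 15.3·(-0.94888, 0.31565) = (30.813, 22.613). Then cos ∠AZS = ZA·ZS / (|ZA||ZS|), giving 71.026°.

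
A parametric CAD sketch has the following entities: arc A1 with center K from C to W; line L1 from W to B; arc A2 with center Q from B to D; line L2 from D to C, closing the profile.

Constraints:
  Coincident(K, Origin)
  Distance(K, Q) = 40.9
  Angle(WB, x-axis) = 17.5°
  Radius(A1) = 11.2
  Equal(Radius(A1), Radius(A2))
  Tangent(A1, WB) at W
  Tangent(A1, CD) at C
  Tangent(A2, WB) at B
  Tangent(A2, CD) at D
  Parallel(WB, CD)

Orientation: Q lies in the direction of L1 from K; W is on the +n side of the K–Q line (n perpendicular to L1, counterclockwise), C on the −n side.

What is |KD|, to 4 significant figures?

42.41

Tangency of A1 to both parallel lines with radius 11.2 puts W and C at K ± 11.2·n: W = (-3.368, 10.68), C = (3.368, -10.68). Equal radii place B and D the same way about Q: B = Q + 11.2·n = (35.64, 22.98), D = Q − 11.2·n = (42.37, 1.617). Then |KD| = |D − K| = 42.41.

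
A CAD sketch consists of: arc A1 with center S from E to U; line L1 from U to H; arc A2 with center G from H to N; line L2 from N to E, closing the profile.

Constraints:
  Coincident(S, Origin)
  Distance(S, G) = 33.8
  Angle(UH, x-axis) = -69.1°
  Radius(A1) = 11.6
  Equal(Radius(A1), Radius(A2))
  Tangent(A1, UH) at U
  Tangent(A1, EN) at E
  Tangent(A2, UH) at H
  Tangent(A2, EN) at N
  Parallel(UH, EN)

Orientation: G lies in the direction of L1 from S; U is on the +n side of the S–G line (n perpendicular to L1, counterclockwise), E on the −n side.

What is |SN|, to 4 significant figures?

35.74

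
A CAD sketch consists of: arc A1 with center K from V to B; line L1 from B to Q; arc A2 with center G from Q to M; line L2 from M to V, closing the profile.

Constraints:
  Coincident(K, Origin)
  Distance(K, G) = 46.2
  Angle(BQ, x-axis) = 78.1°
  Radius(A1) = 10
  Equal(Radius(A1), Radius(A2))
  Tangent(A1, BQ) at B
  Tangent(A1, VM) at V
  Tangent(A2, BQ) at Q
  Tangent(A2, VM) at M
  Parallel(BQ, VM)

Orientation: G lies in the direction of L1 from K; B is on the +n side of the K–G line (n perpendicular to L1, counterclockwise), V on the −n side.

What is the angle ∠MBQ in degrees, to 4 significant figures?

23.41°

The slot axis is L1's direction at 78.1°, so u = (cos 78.1°, sin 78.1°) = (0.2062, 0.9785) and n = (−sin 78.1°, cos 78.1°) = (-0.9785, 0.2062). K is at the origin and G lies 46.2 along u from K, so G = 46.2·u = (9.527, 45.21). Tangency of A1 to both parallel lines with radius 10.0 puts B and V at K ± 10.0·n: B = (-9.785, 2.062), V = (9.785, -2.062). Equal radii place Q and M the same way about G: Q = G + 10.0·n = (-0.2585, 47.27), M = G − 10.0·n = (19.31, 43.15). Then cos ∠MBQ = BM·BQ / (|BM||BQ|), giving 23.41°.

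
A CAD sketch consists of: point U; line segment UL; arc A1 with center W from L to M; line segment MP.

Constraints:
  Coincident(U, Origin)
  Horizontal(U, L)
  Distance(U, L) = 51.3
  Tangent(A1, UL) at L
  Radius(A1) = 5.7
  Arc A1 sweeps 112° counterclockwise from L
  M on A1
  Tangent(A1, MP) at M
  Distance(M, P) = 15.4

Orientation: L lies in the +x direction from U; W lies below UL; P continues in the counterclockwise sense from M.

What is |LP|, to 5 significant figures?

22.119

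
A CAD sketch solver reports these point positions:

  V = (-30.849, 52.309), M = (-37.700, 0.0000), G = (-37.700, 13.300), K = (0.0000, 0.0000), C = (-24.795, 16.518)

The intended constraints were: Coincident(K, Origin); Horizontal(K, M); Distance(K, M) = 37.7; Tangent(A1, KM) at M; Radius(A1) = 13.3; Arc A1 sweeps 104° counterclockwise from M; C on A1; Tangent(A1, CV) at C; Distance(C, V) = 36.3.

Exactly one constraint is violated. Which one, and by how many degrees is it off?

Tangent(A1, CV) at C — off by 4.40°.

K = (0.00, 0.00) ✓; K.y = 0.00, M.y = 0.00 ✓; |KM| = 37.70 ✓; ∠(GM, MK) = 90.00° ✓; |GM| = 13.30 ✓; bearing(G→C) − bearing(G→M) = 104.0° ✓; |GC| = 13.30 ✓; ∠(GC, CV) = 94.40° ✗; |CV| = 36.30 ✓.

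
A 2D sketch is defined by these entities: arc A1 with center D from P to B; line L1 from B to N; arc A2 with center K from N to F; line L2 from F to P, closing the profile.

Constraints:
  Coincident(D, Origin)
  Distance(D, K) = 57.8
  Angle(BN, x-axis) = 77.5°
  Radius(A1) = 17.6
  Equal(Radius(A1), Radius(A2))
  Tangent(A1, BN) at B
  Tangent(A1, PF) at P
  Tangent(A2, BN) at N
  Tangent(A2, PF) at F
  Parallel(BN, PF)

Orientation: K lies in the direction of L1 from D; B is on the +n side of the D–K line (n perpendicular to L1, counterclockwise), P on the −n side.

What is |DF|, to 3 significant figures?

60.4

The slot axis is L1's direction at 77.5°, so u = (cos 77.5°, sin 77.5°) = (0.216, 0.976) and n = (−sin 77.5°, cos 77.5°) = (-0.976, 0.216). D is at the origin and K lies 57.8 along u from D, so K = 57.8·u = (12.5, 56.4). Tangency of A1 to both parallel lines with radius 17.6 puts B and P at D ± 17.6·n: B = (-17.2, 3.81), P = (17.2, -3.81). Equal radii place N and F the same way about K: N = K + 17.6·n = (-4.67, 60.2), F = K − 17.6·n = (29.7, 52.6). Then |DF| = |F − D| = 60.4.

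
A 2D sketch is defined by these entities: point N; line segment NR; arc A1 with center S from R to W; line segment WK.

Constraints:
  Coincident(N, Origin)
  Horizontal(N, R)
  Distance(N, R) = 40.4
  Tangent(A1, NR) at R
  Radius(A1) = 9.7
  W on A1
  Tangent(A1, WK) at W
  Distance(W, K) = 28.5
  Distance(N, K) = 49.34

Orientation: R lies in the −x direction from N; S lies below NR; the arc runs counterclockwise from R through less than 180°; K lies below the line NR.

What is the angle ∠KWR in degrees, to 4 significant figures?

116.6°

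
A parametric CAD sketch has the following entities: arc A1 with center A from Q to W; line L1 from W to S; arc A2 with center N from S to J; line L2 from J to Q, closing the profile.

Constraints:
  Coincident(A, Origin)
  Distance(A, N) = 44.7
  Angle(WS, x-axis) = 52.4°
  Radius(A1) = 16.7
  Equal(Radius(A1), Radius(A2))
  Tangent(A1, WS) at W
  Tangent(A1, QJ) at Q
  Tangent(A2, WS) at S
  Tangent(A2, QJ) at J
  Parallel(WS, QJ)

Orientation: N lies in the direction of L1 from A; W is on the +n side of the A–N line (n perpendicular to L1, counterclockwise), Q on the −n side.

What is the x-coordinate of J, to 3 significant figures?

40.5

Tangency of A1 to both parallel lines with radius 16.7 puts W and Q at A ± 16.7·n: W = (-13.2, 10.2), Q = (13.2, -10.2). Equal radii place S and J the same way about N: S = N + 16.7·n = (14.0, 45.6), J = N − 16.7·n = (40.5, 25.2). So J.x = 40.5.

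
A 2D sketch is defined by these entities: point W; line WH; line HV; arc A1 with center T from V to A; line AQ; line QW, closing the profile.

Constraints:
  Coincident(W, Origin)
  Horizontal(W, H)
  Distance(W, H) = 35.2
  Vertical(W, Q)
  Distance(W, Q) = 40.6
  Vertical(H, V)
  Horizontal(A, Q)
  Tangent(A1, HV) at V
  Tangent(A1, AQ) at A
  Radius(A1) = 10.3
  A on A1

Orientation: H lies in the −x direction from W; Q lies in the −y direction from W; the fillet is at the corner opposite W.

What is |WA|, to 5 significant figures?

47.627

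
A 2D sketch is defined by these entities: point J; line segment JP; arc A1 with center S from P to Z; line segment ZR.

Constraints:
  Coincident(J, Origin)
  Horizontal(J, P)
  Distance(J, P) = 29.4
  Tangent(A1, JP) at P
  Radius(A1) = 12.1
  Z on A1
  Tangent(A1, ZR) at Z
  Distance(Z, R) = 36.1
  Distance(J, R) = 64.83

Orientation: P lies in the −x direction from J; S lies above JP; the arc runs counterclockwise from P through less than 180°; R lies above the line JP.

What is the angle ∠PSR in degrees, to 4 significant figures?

156.3°

J is at the origin; JP is horizontal with |JP| = 29.4 and P on the −x side, so P = (-29.40, 0.000). Since A1 is tangent to JP there, SP ⟂ JP, so S = P + (0, 12.1) = (-29.40, 12.10). Since SZ ⟂ ZR (tangency), |SR| = √(12.1² + 36.1²) = 38.07 regardless of where Z sits on A1. So R lies on both circle(J, 64.83) and circle(S, 38.07); the above-JP intersection is R = (-44.68, 46.97). Z is the foot of the tangent from R: Z = (-20.44, 20.23).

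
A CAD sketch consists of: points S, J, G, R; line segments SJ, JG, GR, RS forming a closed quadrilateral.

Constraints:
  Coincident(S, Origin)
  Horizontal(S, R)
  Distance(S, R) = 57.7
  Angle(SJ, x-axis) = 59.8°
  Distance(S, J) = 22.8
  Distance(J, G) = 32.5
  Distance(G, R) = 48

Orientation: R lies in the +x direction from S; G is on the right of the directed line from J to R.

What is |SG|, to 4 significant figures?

17.16

Checks: |JG| = 32.50 ✓; |GR| = 48.00 ✓.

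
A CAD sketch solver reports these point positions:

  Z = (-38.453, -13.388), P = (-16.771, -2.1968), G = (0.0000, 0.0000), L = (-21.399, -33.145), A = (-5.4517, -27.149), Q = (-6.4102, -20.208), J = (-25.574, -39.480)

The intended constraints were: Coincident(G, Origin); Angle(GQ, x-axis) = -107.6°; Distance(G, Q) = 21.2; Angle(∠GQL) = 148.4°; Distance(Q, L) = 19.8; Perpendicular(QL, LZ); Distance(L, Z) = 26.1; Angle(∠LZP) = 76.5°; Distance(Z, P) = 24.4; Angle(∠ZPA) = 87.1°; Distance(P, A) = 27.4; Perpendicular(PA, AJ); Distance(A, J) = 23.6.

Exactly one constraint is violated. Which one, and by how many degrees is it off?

Perpendicular(PA, AJ) — off by 7.10°.

G = (0.00, 0.00) ✓; GQ at -107.6° ✓; |GQ| = 21.20 ✓; ∠GQL = 148.4° ✓; |QL| = 19.80 ✓; ∠(QL, LZ) = 90.00° ✓; |LZ| = 26.10 ✓; ∠LZP = 76.50° ✓; |ZP| = 24.40 ✓; ∠ZPA = 87.10° ✓; |PA| = 27.40 ✓; ∠(PA, AJ) = 82.90° ✗; |AJ| = 23.60 ✓.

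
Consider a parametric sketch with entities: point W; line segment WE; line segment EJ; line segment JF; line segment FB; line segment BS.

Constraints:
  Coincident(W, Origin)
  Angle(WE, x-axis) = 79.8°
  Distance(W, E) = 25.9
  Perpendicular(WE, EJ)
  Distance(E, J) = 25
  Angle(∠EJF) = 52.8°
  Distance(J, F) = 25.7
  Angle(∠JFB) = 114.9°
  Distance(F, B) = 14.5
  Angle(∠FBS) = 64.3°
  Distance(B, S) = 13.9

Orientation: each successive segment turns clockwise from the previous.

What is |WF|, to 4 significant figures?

10.91

W is at the origin; WE runs at 79.8° with length 25.9, so E = (4.586, 25.49). The perpendicularity gives EJ at right angles to WE, so EJ runs at -10.20°; with |EJ| = 25.0, J = (29.19, 21.06). ∠EJF = 52.8° gives JF at -137.4° from the x-axis; with |JF| = 25.7, F = (10.27, 3.668). Then |WF| = |F − W| = 10.91.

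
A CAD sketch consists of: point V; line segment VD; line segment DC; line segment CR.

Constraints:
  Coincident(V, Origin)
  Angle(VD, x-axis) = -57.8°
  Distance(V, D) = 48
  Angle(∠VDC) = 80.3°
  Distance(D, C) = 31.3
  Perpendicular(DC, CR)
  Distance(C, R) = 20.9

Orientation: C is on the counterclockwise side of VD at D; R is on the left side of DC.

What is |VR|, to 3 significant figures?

35.2

∠VDC = 80.3°, so DC runs at -57.8° + (180° − 80.3°) = 41.9° from the x-axis; with |DC| = 31.3, C = D + 31.3·(cos 41.9°, sin 41.9°) = (48.9, -19.7). The perpendicularity gives CR at right angles to DC; with |CR| = 20.9 on the left of DC, R = C + 20.9·(-0.668, 0.744) = (34.9, -4.16). Then |VR| = |R − V| = 35.2.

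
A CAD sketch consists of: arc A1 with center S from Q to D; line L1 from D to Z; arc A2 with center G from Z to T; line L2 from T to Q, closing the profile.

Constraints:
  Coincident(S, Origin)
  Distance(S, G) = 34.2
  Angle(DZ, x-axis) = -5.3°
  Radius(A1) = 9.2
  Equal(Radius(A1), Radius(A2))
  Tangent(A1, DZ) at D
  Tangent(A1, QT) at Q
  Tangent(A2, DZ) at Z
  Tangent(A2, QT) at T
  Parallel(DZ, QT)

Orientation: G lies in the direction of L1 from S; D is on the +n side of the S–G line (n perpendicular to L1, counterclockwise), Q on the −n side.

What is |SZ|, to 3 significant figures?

35.4

Tangency of A1 to both parallel lines with radius 9.2 puts D and Q at S ± 9.2·n: D = (0.850, 9.16), Q = (-0.850, -9.16). Equal radii place Z and T the same way about G: Z = G + 9.2·n = (34.9, 6.00), T = G − 9.2·n = (33.2, -12.3). Then |SZ| = |Z − S| = 35.4.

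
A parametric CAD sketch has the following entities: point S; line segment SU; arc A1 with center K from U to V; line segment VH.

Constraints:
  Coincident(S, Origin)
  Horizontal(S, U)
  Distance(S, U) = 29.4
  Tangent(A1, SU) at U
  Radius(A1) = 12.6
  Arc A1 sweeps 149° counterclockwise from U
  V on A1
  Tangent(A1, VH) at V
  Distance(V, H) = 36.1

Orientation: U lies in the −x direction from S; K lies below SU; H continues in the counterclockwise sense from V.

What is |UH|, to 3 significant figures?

48.6

S is at the origin; S and U share the same y with |SU| = 29.4 and U on the −x side, so U = (-29.4, 0.00). A1 meets SU tangentially, so KU is at right angles to SU, so K = U + (0, -12.6) = (-29.4, -12.6). On A1, U sits at bearing 90° from K; a 149° counterclockwise sweep puts V at bearing 239°, so V = K + 12.6·(cos 239°, sin 239°) = (-35.9, -23.4). Since A1 is tangent to VH there, KV ⟂ VH, so VH runs along (−sin 239°, cos 239°); with |VH| = 36.1, H = (-4.95, -42.0). Then |UH| = |H − U| = 48.6.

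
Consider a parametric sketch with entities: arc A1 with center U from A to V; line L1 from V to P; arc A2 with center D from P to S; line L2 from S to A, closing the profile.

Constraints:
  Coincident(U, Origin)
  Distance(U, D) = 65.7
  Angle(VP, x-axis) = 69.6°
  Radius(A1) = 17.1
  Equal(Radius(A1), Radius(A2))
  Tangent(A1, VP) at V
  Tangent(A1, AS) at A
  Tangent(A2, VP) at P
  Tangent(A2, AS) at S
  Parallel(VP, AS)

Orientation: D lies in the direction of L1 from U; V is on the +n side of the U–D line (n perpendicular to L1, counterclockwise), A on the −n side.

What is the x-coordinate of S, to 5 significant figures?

38.929

The slot axis is L1's direction at 69.6°, so u = (cos 69.6°, sin 69.6°) = (0.34857, 0.93728) and n = (−sin 69.6°, cos 69.6°) = (-0.93728, 0.34857). U is at the origin and D lies 65.7 along u from U, so D = 65.7·u = (22.901, 61.579). Tangency of A1 to both parallel lines with radius 17.1 puts V and A at U ± 17.1·n: V = (-16.028, 5.9606), A = (16.028, -5.9606). Equal radii place P and S the same way about D: P = D + 17.1·n = (6.8737, 67.540), S = D − 17.1·n = (38.929, 55.619). So S.x = 38.929.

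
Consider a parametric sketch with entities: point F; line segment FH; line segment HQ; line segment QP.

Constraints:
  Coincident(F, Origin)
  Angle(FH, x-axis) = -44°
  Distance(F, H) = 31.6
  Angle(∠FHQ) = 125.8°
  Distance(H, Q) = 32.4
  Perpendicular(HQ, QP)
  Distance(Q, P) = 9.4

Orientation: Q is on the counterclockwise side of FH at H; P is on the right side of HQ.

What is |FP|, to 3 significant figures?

61.8

F is at the origin; FH runs at -44.0° with length 31.6, so H = 31.6·(cos -44.0°, sin -44.0°) = (22.7, -22.0). ∠FHQ = 125.8°, so HQ runs at -44.0° + (180° − 125.8°) = 10.2° from the x-axis; with |HQ| = 32.4, Q = H + 32.4·(cos 10.2°, sin 10.2°) = (54.6, -16.2). HQ is perpendicular to QP; with |QP| = 9.4 on the right of HQ, P = Q + 9.4·(0.177, -0.984) = (56.3, -25.5). Then |FP| = |P − F| = 61.8.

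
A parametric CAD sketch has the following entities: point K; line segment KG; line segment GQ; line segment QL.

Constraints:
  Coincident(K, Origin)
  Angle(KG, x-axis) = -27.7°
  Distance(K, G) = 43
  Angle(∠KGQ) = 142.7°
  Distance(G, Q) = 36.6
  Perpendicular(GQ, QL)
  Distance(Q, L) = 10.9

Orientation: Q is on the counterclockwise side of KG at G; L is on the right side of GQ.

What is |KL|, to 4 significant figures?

79.87

K is at the origin; KG runs at -27.7° with length 43.0, so G = 43.0·(cos -27.7°, sin -27.7°) = (38.07, -19.99). ∠KGQ = 142.7°, so GQ runs at -27.7° + (180° − 142.7°) = 9.600° from the x-axis; with |GQ| = 36.6, Q = G + 36.6·(cos 9.600°, sin 9.600°) = (74.16, -13.88). GQ is perpendicular to QL; with |QL| = 10.9 on the right of GQ, L = Q + 10.9·(0.1668, -0.9860) = (75.98, -24.63). Then |KL| = |L − K| = 79.87.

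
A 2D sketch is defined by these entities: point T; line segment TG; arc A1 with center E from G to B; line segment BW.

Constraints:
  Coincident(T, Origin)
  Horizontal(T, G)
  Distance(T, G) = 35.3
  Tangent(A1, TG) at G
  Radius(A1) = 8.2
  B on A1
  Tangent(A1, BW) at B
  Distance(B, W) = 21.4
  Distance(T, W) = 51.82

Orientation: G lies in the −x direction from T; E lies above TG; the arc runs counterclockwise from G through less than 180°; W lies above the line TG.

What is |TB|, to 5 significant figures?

31.805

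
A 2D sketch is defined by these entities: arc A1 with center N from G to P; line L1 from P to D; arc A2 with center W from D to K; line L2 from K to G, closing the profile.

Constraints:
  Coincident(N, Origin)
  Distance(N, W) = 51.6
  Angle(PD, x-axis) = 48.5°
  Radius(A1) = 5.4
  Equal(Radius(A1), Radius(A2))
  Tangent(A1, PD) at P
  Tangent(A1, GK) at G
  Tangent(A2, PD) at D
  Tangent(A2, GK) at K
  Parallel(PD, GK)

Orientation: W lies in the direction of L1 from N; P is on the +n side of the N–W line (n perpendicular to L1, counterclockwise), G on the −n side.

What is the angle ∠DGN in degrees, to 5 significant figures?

78.179°

The slot axis is L1's direction at 48.5°, so u = (cos 48.5°, sin 48.5°) = (0.66262, 0.74896) and n = (−sin 48.5°, cos 48.5°) = (-0.74896, 0.66262). N is at the origin and W lies 51.6 along u from N, so W = 51.6·u = (34.191, 38.646). Tangency of A1 to both parallel lines with radius 5.4 puts P and G at N ± 5.4·n: P = (-4.0444, 3.5781), G = (4.0444, -3.5781). Equal radii place D and K the same way about W: D = W + 5.4·n = (30.147, 42.224), K = W − 5.4·n = (38.236, 35.068). Then cos ∠DGN = GD·GN / (|GD||GN|), giving 78.179°.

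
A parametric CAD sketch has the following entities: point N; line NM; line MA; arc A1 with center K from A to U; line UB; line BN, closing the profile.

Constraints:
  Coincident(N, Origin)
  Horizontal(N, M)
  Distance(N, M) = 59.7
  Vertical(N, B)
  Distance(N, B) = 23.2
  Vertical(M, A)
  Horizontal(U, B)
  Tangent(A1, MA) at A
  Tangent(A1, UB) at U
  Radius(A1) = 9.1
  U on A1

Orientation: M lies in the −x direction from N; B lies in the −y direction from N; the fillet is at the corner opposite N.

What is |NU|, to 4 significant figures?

55.67

N is at the origin; NM is horizontal with |NM| = 59.7 and M on the −x side, so M = (-59.70, 0.000). N and B share the same x with |NB| = 23.2 and B on the −y side, so B = (0.000, -23.20). The virtual corner opposite N is at (-59.70, -23.20). Since A1 is tangent to MA there, KA ⟂ MA and A1 meets UB tangentially, so KU is at right angles to UB, with radius 9.1, so the center K sits 9.1 in from both sides at K = (-50.60, -14.10). That places the tangent points at A = (-59.70, -14.10) on MA and U = (-50.60, -23.20) on UB. Then |NU| = |U − N| = 55.67.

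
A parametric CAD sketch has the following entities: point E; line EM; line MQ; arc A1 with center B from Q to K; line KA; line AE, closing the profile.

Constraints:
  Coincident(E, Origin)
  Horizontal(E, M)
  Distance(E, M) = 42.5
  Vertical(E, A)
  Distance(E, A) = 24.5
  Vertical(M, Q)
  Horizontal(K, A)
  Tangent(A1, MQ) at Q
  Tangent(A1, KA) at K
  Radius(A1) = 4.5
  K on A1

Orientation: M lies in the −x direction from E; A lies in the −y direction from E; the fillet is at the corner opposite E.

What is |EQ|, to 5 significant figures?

46.971

The virtual corner opposite E is at (-42.500, -24.500). Tangency of A1 to MQ means the radius BQ is perpendicular to MQ and since A1 is tangent to KA there, BK ⟂ KA, with radius 4.5, so the center B sits 4.5 in from both sides at B = (-38.000, -20.000). That places the tangent points at Q = (-42.500, -20.000) on MQ and K = (-38.000, -24.500) on KA. Then |EQ| = |Q − E| = 46.971.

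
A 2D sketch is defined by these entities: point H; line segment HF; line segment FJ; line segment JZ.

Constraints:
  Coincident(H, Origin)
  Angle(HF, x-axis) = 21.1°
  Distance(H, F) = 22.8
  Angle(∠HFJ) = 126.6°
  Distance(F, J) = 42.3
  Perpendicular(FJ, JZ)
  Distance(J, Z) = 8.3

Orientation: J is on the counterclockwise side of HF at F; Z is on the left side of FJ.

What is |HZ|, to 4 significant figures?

56.78

H is at the origin; HF runs at 21.1° with length 22.8, so F = 22.8·(cos 21.1°, sin 21.1°) = (21.27, 8.208). ∠HFJ = 126.6°, so FJ runs at 21.1° + (180° − 126.6°) = 74.50° from the x-axis; with |FJ| = 42.3, J = F + 42.3·(cos 74.50°, sin 74.50°) = (32.58, 48.97). FJ ⟂ JZ; with |JZ| = 8.3 on the left of FJ, Z = J + 8.3·(-0.9636, 0.2672) = (24.58, 51.19). Then |HZ| = |Z − H| = 56.78.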